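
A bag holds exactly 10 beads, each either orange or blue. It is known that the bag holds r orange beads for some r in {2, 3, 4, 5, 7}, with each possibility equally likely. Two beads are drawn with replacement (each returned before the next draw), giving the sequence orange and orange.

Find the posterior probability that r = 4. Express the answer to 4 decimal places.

0.1553

The likelihood of the observed sequence under each hypothesis: P(data | r = 2) = (2/10)(2/10) = 1/25; P(data | r = 3) = (3/10)(3/10) = 9/100; P(data | r = 4) = (4/10)(4/10) = 4/25; P(data | r = 5) = (5/10)(5/10) = 1/4; P(data | r = 7) = (7/10)(7/10) = 49/100.
The prior-weighted likelihoods are 1/5 · 1/25 = 1/125, 1/5 · 9/100 = 9/500, 1/5 · 4/25 = 4/125, 1/5 · 1/4 = 1/20, 1/5 · 49/100 = 49/500; summing to 103/500.
Therefore the posterior P(r = 4 | data) = (4/125) / (103/500) = 16/103.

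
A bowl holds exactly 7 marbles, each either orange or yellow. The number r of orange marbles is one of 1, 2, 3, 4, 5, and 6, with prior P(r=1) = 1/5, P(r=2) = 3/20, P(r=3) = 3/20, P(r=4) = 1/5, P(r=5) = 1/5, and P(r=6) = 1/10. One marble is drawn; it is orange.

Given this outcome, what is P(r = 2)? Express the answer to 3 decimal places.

0.090

Under each hypothesis, the probability of this draw is: P(data | r = 1) = (1/7) = 1/7; P(data | r = 2) = (2/7) = 2/7; P(data | r = 3) = (3/7) = 3/7; P(data | r = 4) = (4/7) = 4/7; P(data | r = 5) = (5/7) = 5/7; P(data | r = 6) = (6/7) = 6/7.
Multiplying each by its prior: 1/5 · 1/7 = 1/35, 3/20 · 2/7 = 3/70, 3/20 · 3/7 = 9/140, 1/5 · 4/7 = 4/35, 1/5 · 5/7 = 1/7, 1/10 · 6/7 = 3/35; with total 67/140.
So P(r = 2 | data) = (3/70) / (67/140) = 6/67.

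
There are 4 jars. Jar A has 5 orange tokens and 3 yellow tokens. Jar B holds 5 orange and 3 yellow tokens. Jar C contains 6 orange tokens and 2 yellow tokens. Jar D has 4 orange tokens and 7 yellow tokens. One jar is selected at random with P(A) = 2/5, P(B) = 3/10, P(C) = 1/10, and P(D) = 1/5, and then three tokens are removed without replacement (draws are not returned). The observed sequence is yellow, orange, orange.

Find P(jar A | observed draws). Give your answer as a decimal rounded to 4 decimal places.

For each hypothesis, P(data | H) works out to: P(data | jar A) = (3/8)(5/7)(4/6) = 0.17857; P(data | jar B) = (3/8)(5/7)(4/6) = 0.17857; P(data | jar C) = (2/8)(6/7)(5/6) = 0.17857; P(data | jar D) = (7/11)(4/10)(3/9) = 0.084848.
Weighting by the prior gives 2/5 · 0.17857 = 0.071429, 3/10 · 0.17857 = 0.053571, 1/10 · 0.17857 = 0.017857, 1/5 · 0.084848 = 0.01697; these sum to 0.15983.
Therefore the posterior P(jar A | data) = (0.071429) / (0.15983) = 0.44691.

0.4469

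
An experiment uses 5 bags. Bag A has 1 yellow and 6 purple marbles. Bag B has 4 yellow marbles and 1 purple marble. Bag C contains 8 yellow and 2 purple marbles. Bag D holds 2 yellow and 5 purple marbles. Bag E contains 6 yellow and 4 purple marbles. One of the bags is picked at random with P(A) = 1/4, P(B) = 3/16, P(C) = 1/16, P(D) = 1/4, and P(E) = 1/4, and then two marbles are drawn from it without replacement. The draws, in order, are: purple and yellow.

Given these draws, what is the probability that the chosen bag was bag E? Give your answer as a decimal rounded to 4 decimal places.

Compute the likelihood of the observed sequence for each case: P(data | bag A) = (6/7)(1/6) = 0.14286; P(data | bag B) = (1/5)(4/4) = 0.2; P(data | bag C) = (2/10)(8/9) = 0.17778; P(data | bag D) = (5/7)(2/6) = 0.2381; P(data | bag E) = (4/10)(6/9) = 0.26667.
Multiplying each by its prior: 1/4 · 0.14286 = 0.035714, 3/16 · 0.2 = 0.0375, 1/16 · 0.17778 = 0.011111, 1/4 · 0.2381 = 0.059524, 1/4 · 0.26667 = 0.066667; with total 0.21052.
By Bayes' rule, P(bag E | data) = (0.066667) / (0.21052) = 0.31668.

0.3167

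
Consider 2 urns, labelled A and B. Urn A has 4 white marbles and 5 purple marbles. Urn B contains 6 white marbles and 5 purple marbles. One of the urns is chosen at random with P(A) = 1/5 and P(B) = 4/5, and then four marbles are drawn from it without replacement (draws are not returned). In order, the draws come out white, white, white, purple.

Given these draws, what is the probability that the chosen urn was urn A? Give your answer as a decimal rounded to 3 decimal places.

0.116

Under each hypothesis, the probability of the observed sequence is: P(data | urn A) = (4/9)(3/8)(2/7)(5/6) = 0.039683; P(data | urn B) = (6/11)(5/10)(4/9)(5/8) = 0.075758.
Weighting by the prior gives 1/5 · 0.039683 = 0.0079365, 4/5 · 0.075758 = 0.060606; summing to 0.068543.
By Bayes' rule, P(urn A | data) = (0.0079365) / (0.068543) = 0.11579.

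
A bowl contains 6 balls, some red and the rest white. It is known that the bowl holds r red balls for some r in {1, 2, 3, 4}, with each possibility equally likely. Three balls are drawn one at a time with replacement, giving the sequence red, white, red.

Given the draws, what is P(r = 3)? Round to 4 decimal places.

Under each hypothesis, the probability of the observed sequence is: P(data | r = 1) = (1/6)(5/6)(1/6) = 5/216; P(data | r = 2) = (2/6)(4/6)(2/6) = 2/27; P(data | r = 3) = (3/6)(3/6)(3/6) = 1/8; P(data | r = 4) = (4/6)(2/6)(4/6) = 4/27.
The prior-weighted likelihoods are 1/4 · 5/216 = 5/864, 1/4 · 2/27 = 1/54, 1/4 · 1/8 = 1/32, 1/4 · 4/27 = 1/27; these sum to 5/54.
So P(r = 3 | data) = (1/32) / (5/54) = 27/80.

0.3375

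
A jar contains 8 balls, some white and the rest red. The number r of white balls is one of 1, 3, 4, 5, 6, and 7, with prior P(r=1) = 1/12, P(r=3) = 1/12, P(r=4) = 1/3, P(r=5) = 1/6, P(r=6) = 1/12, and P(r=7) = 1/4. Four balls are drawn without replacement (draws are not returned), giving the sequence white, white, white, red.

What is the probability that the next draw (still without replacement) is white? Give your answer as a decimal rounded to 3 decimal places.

0.661

For each hypothesis, P(data | H) works out to: P(data | r = 1) = (1/8)(0/7) = 0; P(data | r = 3) = (3/8)(2/7)(1/6)(5/5) = 0.017857; P(data | r = 4) = (4/8)(3/7)(2/6)(4/5) = 0.057143; P(data | r = 5) = (5/8)(4/7)(3/6)(3/5) = 0.10714; P(data | r = 6) = (6/8)(5/7)(4/6)(2/5) = 0.14286; P(data | r = 7) = (7/8)(6/7)(5/6)(1/5) = 0.125.
Weighting by the prior gives 1/12 · 0 = 0, 1/12 · 0.017857 = 0.0014881, 1/3 · 0.057143 = 0.019048, 1/6 · 0.10714 = 0.017857, 1/12 · 0.14286 = 0.011905, 1/4 · 0.125 = 0.03125; these sum to 0.081548.
Normalising, the posterior is P(r = 1 | data) = 0, P(r = 3 | data) = 0.018248, P(r = 4 | data) = 0.23358, P(r = 5 | data) = 0.21898, P(r = 6 | data) = 0.14599, P(r = 7 | data) = 0.38321.
The predictive probability is P(white next | data) = (0)(0.018248) + (1/4)(0.23358) + (1/2)(0.21898) + (3/4)(0.14599) + (1)(0.38321) = 0.66058.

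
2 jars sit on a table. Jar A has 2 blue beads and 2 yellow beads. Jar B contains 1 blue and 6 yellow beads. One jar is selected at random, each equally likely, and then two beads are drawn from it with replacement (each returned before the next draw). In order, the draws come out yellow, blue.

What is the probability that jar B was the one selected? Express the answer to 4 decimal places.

Under each hypothesis, the probability of the observed sequence is: P(data | jar A) = (2/4)(2/4) = 1/4; P(data | jar B) = (6/7)(1/7) = 6/49.
Weighting by the prior gives 1/2 · 1/4 = 1/8, 1/2 · 6/49 = 3/49; summing to 73/392.
Therefore the posterior P(jar B | data) = (3/49) / (73/392) = 24/73.

0.3288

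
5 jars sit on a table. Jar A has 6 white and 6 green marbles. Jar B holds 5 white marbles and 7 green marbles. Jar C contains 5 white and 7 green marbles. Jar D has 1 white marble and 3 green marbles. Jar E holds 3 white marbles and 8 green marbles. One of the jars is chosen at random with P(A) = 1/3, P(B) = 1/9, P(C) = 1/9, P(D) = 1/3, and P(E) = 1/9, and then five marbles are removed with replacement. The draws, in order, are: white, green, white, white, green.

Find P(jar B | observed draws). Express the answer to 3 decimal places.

0.137

Under each hypothesis, the probability of the observed sequence is: P(data | jar A) = (6/12)(6/12)(6/12)(6/12)(6/12) = 0.03125; P(data | jar B) = (5/12)(7/12)(5/12)(5/12)(7/12) = 0.024615; P(data | jar C) = (5/12)(7/12)(5/12)(5/12)(7/12) = 0.024615; P(data | jar D) = (1/4)(3/4)(1/4)(1/4)(3/4) = 0.0087891; P(data | jar E) = (3/11)(8/11)(3/11)(3/11)(8/11) = 0.01073.
The prior-weighted likelihoods are 1/3 · 0.03125 = 0.010417, 1/9 · 0.024615 = 0.002735, 1/9 · 0.024615 = 0.002735, 1/3 · 0.0087891 = 0.0029297, 1/9 · 0.01073 = 0.0011922; these sum to 0.020009.
Therefore the posterior P(jar B | data) = (0.002735) / (0.020009) = 0.13669.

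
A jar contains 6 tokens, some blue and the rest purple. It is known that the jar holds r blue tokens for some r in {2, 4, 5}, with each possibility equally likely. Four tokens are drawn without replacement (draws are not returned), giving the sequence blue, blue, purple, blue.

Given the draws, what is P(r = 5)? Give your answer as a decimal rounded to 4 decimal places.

Compute the likelihood of the observed sequence for each case: P(data | r = 2) = (2/6)(1/5)(4/4)(0/3) = 0; P(data | r = 4) = (4/6)(3/5)(2/4)(2/3) = 2/15; P(data | r = 5) = (5/6)(4/5)(1/4)(3/3) = 1/6.
The prior-weighted likelihoods are 1/3 · 0 = 0, 1/3 · 2/15 = 2/45, 1/3 · 1/6 = 1/18; summing to 1/10.
By Bayes' rule, P(r = 5 | data) = (1/18) / (1/10) = 5/9.

0.5556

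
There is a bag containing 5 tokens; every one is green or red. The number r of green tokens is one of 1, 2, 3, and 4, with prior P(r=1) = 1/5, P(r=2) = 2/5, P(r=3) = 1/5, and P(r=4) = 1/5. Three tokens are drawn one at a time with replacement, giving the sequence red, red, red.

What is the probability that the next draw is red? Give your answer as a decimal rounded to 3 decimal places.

For each hypothesis, P(data | H) works out to: P(data | r = 1) = (4/5)(4/5)(4/5) = 64/125; P(data | r = 2) = (3/5)(3/5)(3/5) = 27/125; P(data | r = 3) = (2/5)(2/5)(2/5) = 8/125; P(data | r = 4) = (1/5)(1/5)(1/5) = 1/125.
Multiplying each by its prior: 1/5 · 64/125 = 64/625, 2/5 · 27/125 = 54/625, 1/5 · 8/125 = 8/625, 1/5 · 1/125 = 1/625; summing to 127/625.
Normalising, the posterior is P(r = 1 | data) = 64/127, P(r = 2 | data) = 54/127, P(r = 3 | data) = 8/127, P(r = 4 | data) = 1/127.
Averaging over the posterior, P(red next | data) = (4/5)(64/127) + (3/5)(54/127) + (2/5)(8/127) + (1/5)(1/127) = 87/127.

0.685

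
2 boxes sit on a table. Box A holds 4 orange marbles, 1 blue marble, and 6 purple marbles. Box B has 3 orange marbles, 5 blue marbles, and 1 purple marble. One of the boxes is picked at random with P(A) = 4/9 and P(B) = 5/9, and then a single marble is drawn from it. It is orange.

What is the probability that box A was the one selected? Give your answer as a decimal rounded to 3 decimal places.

Compute the likelihood of this draw for each case: P(data | box A) = (4/11) = 4/11; P(data | box B) = (3/9) = 1/3.
Weighting by the prior gives 4/9 · 4/11 = 16/99, 5/9 · 1/3 = 5/27; summing to 103/297.
Hence P(box A | data) = (16/99) / (103/297) = 48/103.

0.466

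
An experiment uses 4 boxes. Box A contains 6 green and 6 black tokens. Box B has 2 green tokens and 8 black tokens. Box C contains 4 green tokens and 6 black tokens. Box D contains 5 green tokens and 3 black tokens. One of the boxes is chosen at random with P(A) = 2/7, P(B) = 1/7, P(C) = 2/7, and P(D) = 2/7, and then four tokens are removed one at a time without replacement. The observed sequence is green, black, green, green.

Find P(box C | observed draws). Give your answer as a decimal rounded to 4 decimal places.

Under each hypothesis, the probability of the observed sequence is: P(data | box A) = (6/12)(6/11)(5/10)(4/9) = 0.060606; P(data | box B) = (2/10)(8/9)(1/8)(0/7) = 0; P(data | box C) = (4/10)(6/9)(3/8)(2/7) = 0.028571; P(data | box D) = (5/8)(3/7)(4/6)(3/5) = 0.10714.
Weighting by the prior gives 2/7 · 0.060606 = 0.017316, 1/7 · 0 = 0, 2/7 · 0.028571 = 0.0081633, 2/7 · 0.10714 = 0.030612; summing to 0.056092.
Therefore the posterior P(box C | data) = (0.0081633) / (0.056092) = 0.14553.

0.1455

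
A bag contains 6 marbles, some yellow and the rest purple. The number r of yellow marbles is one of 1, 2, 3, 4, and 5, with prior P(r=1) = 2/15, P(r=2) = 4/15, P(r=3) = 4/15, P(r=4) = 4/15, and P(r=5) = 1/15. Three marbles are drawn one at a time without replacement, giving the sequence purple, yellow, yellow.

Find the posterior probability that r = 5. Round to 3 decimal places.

Compute the likelihood of the observed sequence for each case: P(data | r = 1) = (5/6)(1/5)(0/4) = 0; P(data | r = 2) = (4/6)(2/5)(1/4) = 1/15; P(data | r = 3) = (3/6)(3/5)(2/4) = 3/20; P(data | r = 4) = (2/6)(4/5)(3/4) = 1/5; P(data | r = 5) = (1/6)(5/5)(4/4) = 1/6.
Multiplying each by its prior: 2/15 · 0 = 0, 4/15 · 1/15 = 4/225, 4/15 · 3/20 = 1/25, 4/15 · 1/5 = 4/75, 1/15 · 1/6 = 1/90; these sum to 11/90.
By Bayes' rule, P(r = 5 | data) = (1/90) / (11/90) = 1/11.

0.091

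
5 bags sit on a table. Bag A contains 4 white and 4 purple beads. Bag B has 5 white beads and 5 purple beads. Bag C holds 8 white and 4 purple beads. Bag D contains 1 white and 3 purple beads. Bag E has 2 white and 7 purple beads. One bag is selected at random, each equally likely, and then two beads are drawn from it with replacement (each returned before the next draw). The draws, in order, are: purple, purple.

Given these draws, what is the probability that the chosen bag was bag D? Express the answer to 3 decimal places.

0.316

The likelihood of the observed sequence under each hypothesis: P(data | bag A) = (4/8)(4/8) = 0.25; P(data | bag B) = (5/10)(5/10) = 0.25; P(data | bag C) = (4/12)(4/12) = 0.11111; P(data | bag D) = (3/4)(3/4) = 0.5625; P(data | bag E) = (7/9)(7/9) = 0.60494.
The prior-weighted likelihoods are 1/5 · 0.25 = 0.05, 1/5 · 0.25 = 0.05, 1/5 · 0.11111 = 0.022222, 1/5 · 0.5625 = 0.1125, 1/5 · 0.60494 = 0.12099; summing to 0.35571.
By Bayes' rule, P(bag D | data) = (0.1125) / (0.35571) = 0.31627.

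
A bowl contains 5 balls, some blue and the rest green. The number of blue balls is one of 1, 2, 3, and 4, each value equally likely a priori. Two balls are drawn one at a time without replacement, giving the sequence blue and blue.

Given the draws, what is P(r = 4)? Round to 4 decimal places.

Compute the likelihood of the observed sequence for each case: P(data | r = 1) = (1/5)(0/4) = 0; P(data | r = 2) = (2/5)(1/4) = 1/10; P(data | r = 3) = (3/5)(2/4) = 3/10; P(data | r = 4) = (4/5)(3/4) = 3/5.
Weighting by the prior gives 1/4 · 0 = 0, 1/4 · 1/10 = 1/40, 1/4 · 3/10 = 3/40, 1/4 · 3/5 = 3/20; summing to 1/4.
By Bayes' rule, P(r = 4 | data) = (3/20) / (1/4) = 3/5.

0.6000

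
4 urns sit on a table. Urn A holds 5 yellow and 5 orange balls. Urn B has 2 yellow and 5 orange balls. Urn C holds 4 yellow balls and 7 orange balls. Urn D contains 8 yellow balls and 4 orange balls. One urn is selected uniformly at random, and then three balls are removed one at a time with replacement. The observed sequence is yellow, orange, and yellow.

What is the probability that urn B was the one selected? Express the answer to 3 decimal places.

0.140

For each hypothesis, P(data | H) works out to: P(data | urn A) = (5/10)(5/10)(5/10) = 0.125; P(data | urn B) = (2/7)(5/7)(2/7) = 0.058309; P(data | urn C) = (4/11)(7/11)(4/11) = 0.084147; P(data | urn D) = (8/12)(4/12)(8/12) = 0.14815.
Multiplying each by its prior: 1/4 · 0.125 = 0.03125, 1/4 · 0.058309 = 0.014577, 1/4 · 0.084147 = 0.021037, 1/4 · 0.14815 = 0.037037; summing to 0.1039.
By Bayes' rule, P(urn B | data) = (0.014577) / (0.1039) = 0.1403.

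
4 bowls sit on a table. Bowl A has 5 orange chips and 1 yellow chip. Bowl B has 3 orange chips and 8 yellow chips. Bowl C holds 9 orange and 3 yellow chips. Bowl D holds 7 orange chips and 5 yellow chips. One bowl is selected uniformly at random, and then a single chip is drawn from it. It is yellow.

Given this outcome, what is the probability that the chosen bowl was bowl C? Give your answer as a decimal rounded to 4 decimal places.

Compute the likelihood of this draw for each case: P(data | bowl A) = (1/6) = 1/6; P(data | bowl B) = (8/11) = 8/11; P(data | bowl C) = (3/12) = 1/4; P(data | bowl D) = (5/12) = 5/12.
Weighting by the prior gives 1/4 · 1/6 = 1/24, 1/4 · 8/11 = 2/11, 1/4 · 1/4 = 1/16, 1/4 · 5/12 = 5/48; with total 103/264.
By Bayes' rule, P(bowl C | data) = (1/16) / (103/264) = 33/206.

0.1602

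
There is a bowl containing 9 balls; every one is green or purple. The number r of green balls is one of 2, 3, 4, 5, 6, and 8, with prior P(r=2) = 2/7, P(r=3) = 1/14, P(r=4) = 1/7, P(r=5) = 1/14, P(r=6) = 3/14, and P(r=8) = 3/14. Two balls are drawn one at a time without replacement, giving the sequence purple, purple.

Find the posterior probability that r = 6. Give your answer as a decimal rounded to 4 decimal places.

0.0672

Compute the likelihood of the observed sequence for each case: P(data | r = 2) = (7/9)(6/8) = 7/12; P(data | r = 3) = (6/9)(5/8) = 5/12; P(data | r = 4) = (5/9)(4/8) = 5/18; P(data | r = 5) = (4/9)(3/8) = 1/6; P(data | r = 6) = (3/9)(2/8) = 1/12; P(data | r = 8) = (1/9)(0/8) = 0.
Weighting by the prior gives 2/7 · 7/12 = 1/6, 1/14 · 5/12 = 5/168, 1/7 · 5/18 = 5/126, 1/14 · 1/6 = 1/84, 3/14 · 1/12 = 1/56, 3/14 · 0 = 0; with total 67/252.
So P(r = 6 | data) = (1/56) / (67/252) = 9/134.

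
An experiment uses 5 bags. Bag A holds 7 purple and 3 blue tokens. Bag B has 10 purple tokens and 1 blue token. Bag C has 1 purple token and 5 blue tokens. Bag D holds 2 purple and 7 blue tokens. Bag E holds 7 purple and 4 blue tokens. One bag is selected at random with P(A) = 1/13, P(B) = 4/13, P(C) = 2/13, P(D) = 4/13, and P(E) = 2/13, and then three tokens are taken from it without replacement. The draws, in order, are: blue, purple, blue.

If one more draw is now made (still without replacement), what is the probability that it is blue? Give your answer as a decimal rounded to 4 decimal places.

For each hypothesis, P(data | H) works out to: P(data | bag A) = (3/10)(7/9)(2/8) = 0.058333; P(data | bag B) = (1/11)(10/10)(0/9) = 0; P(data | bag C) = (5/6)(1/5)(4/4) = 0.16667; P(data | bag D) = (7/9)(2/8)(6/7) = 0.16667; P(data | bag E) = (4/11)(7/10)(3/9) = 0.084848.
Multiplying each by its prior: 1/13 · 0.058333 = 0.0044872, 4/13 · 0 = 0, 2/13 · 0.16667 = 0.025641, 4/13 · 0.16667 = 0.051282, 2/13 · 0.084848 = 0.013054; these sum to 0.094464.
Dividing through by the total gives posterior P(bag A | data) = 0.047502, P(bag B | data) = 0, P(bag C | data) = 0.27144, P(bag D | data) = 0.54287, P(bag E | data) = 0.13819.
The predictive probability is P(blue next | data) = (1/7)(0.047502) + (1)(0.27144) + (5/6)(0.54287) + (1/4)(0.13819) = 0.76517.

0.7652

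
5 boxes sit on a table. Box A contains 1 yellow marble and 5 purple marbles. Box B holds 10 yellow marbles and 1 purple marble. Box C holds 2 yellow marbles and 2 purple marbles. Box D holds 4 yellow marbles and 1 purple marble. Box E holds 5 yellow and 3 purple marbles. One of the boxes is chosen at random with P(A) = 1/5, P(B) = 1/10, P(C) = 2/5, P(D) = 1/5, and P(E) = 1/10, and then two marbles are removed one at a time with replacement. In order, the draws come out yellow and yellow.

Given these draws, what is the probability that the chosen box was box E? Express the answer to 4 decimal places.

The likelihood of the observed sequence under each hypothesis: P(data | box A) = (1/6)(1/6) = 0.027778; P(data | box B) = (10/11)(10/11) = 0.82645; P(data | box C) = (2/4)(2/4) = 0.25; P(data | box D) = (4/5)(4/5) = 0.64; P(data | box E) = (5/8)(5/8) = 0.39062.
Weighting by the prior gives 1/5 · 0.027778 = 0.0055556, 1/10 · 0.82645 = 0.082645, 2/5 · 0.25 = 0.1, 1/5 · 0.64 = 0.128, 1/10 · 0.39062 = 0.039062; these sum to 0.35526.
Therefore the posterior P(box E | data) = (0.039062) / (0.35526) = 0.10995.

0.1100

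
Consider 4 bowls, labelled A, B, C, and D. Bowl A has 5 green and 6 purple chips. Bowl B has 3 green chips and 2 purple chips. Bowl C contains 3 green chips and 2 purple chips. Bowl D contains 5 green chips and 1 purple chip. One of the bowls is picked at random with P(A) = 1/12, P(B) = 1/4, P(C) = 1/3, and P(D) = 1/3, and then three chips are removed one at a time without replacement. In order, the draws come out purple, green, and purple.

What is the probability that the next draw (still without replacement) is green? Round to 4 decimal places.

Compute the likelihood of the observed sequence for each case: P(data | bowl A) = (6/11)(5/10)(5/9) = 0.15152; P(data | bowl B) = (2/5)(3/4)(1/3) = 0.1; P(data | bowl C) = (2/5)(3/4)(1/3) = 0.1; P(data | bowl D) = (1/6)(5/5)(0/4) = 0.
The prior-weighted likelihoods are 1/12 · 0.15152 = 0.012626, 1/4 · 0.1 = 0.025, 1/3 · 0.1 = 0.033333, 1/3 · 0 = 0; these sum to 0.07096.
The posterior is then P(bowl A | data) = 0.17794, P(bowl B | data) = 0.35231, P(bowl C | data) = 0.46975, P(bowl D | data) = 0.
The predictive probability is P(green next | data) = (1/2)(0.17794) + (1)(0.35231) + (1)(0.46975) = 0.91103.

0.9110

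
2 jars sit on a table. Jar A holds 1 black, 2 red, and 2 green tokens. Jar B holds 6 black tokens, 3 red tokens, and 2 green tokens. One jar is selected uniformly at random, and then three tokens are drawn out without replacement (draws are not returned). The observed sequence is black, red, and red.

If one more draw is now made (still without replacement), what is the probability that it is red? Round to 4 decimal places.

0.0652

The likelihood of the observed sequence under each hypothesis: P(data | jar A) = (1/5)(2/4)(1/3) = 1/30; P(data | jar B) = (6/11)(3/10)(2/9) = 2/55.
Weighting by the prior gives 1/2 · 1/30 = 1/60, 1/2 · 2/55 = 1/55; with total 23/660.
The posterior is then P(jar A | data) = 11/23, P(jar B | data) = 12/23.
So P(red next | data) = Σ P(red next | H) P(H | data) = (0)(11/23) + (1/8)(12/23) = 3/46.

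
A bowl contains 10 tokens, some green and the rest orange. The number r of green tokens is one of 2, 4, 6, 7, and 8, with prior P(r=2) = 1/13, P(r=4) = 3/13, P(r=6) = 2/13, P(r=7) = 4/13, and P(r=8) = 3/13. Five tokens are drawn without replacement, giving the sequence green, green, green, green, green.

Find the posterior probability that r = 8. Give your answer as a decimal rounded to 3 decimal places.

The likelihood of the observed sequence under each hypothesis: P(data | r = 2) = (2/10)(1/9)(0/8) = 0; P(data | r = 4) = (4/10)(3/9)(2/8)(1/7)(0/6) = 0; P(data | r = 6) = (6/10)(5/9)(4/8)(3/7)(2/6) = 1/42; P(data | r = 7) = (7/10)(6/9)(5/8)(4/7)(3/6) = 1/12; P(data | r = 8) = (8/10)(7/9)(6/8)(5/7)(4/6) = 2/9.
The prior-weighted likelihoods are 1/13 · 0 = 0, 3/13 · 0 = 0, 2/13 · 1/42 = 1/273, 4/13 · 1/12 = 1/39, 3/13 · 2/9 = 2/39; with total 22/273.
So P(r = 8 | data) = (2/39) / (22/273) = 7/11.

0.636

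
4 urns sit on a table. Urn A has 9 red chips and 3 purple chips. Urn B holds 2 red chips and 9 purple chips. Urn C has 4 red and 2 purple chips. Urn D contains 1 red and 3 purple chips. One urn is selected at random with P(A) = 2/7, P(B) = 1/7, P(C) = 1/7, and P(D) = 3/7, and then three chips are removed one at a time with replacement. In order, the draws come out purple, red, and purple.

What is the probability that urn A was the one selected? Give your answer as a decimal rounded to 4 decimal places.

Compute the likelihood of the observed sequence for each case: P(data | urn A) = (3/12)(9/12)(3/12) = 0.046875; P(data | urn B) = (9/11)(2/11)(9/11) = 0.12171; P(data | urn C) = (2/6)(4/6)(2/6) = 0.074074; P(data | urn D) = (3/4)(1/4)(3/4) = 0.14062.
Multiplying each by its prior: 2/7 · 0.046875 = 0.013393, 1/7 · 0.12171 = 0.017388, 1/7 · 0.074074 = 0.010582, 3/7 · 0.14062 = 0.060268; with total 0.10163.
By Bayes' rule, P(urn A | data) = (0.013393) / (0.10163) = 0.13178.

0.1318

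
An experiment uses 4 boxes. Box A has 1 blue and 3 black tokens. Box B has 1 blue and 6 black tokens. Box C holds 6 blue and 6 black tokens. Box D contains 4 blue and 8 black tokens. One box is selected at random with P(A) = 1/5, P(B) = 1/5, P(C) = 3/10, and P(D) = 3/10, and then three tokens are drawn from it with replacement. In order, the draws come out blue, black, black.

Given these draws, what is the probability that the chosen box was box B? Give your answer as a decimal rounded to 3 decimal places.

0.160

The likelihood of the observed sequence under each hypothesis: P(data | box A) = (1/4)(3/4)(3/4) = 0.14062; P(data | box B) = (1/7)(6/7)(6/7) = 0.10496; P(data | box C) = (6/12)(6/12)(6/12) = 0.125; P(data | box D) = (4/12)(8/12)(8/12) = 0.14815.
The prior-weighted likelihoods are 1/5 · 0.14062 = 0.028125, 1/5 · 0.10496 = 0.020991, 3/10 · 0.125 = 0.0375, 3/10 · 0.14815 = 0.044444; with total 0.13106.
Hence P(box B | data) = (0.020991) / (0.13106) = 0.16016.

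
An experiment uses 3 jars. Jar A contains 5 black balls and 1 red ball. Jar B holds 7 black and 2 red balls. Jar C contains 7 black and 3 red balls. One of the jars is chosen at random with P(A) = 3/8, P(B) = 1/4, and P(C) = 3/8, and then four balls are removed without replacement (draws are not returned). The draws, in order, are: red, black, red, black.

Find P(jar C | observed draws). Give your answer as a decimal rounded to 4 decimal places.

For each hypothesis, P(data | H) works out to: P(data | jar A) = (1/6)(5/5)(0/4) = 0; P(data | jar B) = (2/9)(7/8)(1/7)(6/6) = 0.027778; P(data | jar C) = (3/10)(7/9)(2/8)(6/7) = 0.05.
The prior-weighted likelihoods are 3/8 · 0 = 0, 1/4 · 0.027778 = 0.0069444, 3/8 · 0.05 = 0.01875; summing to 0.025694.
By Bayes' rule, P(jar C | data) = (0.01875) / (0.025694) = 0.72973.

0.7297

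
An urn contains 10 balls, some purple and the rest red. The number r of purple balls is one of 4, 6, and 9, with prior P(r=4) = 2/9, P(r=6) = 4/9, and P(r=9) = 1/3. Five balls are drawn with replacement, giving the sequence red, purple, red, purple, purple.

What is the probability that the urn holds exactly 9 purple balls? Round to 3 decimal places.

0.106

For each hypothesis, P(data | H) works out to: P(data | r = 4) = (6/10)(4/10)(6/10)(4/10)(4/10) = 0.02304; P(data | r = 6) = (4/10)(6/10)(4/10)(6/10)(6/10) = 0.03456; P(data | r = 9) = (1/10)(9/10)(1/10)(9/10)(9/10) = 0.00729.
Multiplying each by its prior: 2/9 · 0.02304 = 0.00512, 4/9 · 0.03456 = 0.01536, 1/3 · 0.00729 = 0.00243; with total 0.02291.
So P(r = 9 | data) = (0.00243) / (0.02291) = 0.10607.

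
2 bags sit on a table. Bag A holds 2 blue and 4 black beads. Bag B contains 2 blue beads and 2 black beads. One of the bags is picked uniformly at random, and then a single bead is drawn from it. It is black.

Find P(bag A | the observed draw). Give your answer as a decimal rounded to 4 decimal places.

0.5714

The likelihood of this draw under each hypothesis: P(data | bag A) = (4/6) = 2/3; P(data | bag B) = (2/4) = 1/2.
Multiplying each by its prior: 1/2 · 2/3 = 1/3, 1/2 · 1/2 = 1/4; these sum to 7/12.
By Bayes' rule, P(bag A | data) = (1/3) / (7/12) = 4/7.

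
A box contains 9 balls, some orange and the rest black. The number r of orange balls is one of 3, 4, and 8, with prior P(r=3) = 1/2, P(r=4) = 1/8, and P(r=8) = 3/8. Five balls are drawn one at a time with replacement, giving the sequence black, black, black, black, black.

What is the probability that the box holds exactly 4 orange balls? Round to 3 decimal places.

0.091

Under each hypothesis, the probability of the observed sequence is: P(data | r = 3) = (6/9)(6/9)(6/9)(6/9)(6/9) = 0.13169; P(data | r = 4) = (5/9)(5/9)(5/9)(5/9)(5/9) = 0.052922; P(data | r = 8) = (1/9)(1/9)(1/9)(1/9)(1/9) = 1.6935e-05.
Weighting by the prior gives 1/2 · 0.13169 = 0.065844, 1/8 · 0.052922 = 0.0066153, 3/8 · 1.6935e-05 = 6.3507e-06; these sum to 0.072465.
So P(r = 4 | data) = (0.0066153) / (0.072465) = 0.091289.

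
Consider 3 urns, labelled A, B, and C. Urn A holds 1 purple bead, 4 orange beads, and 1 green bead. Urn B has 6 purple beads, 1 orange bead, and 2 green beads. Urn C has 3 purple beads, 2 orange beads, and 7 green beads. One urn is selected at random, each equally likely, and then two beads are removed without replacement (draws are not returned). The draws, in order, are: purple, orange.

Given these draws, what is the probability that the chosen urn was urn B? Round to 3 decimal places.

Compute the likelihood of the observed sequence for each case: P(data | urn A) = (1/6)(4/5) = 0.13333; P(data | urn B) = (6/9)(1/8) = 0.083333; P(data | urn C) = (3/12)(2/11) = 0.045455.
The prior-weighted likelihoods are 1/3 · 0.13333 = 0.044444, 1/3 · 0.083333 = 0.027778, 1/3 · 0.045455 = 0.015152; summing to 0.087374.
Hence P(urn B | data) = (0.027778) / (0.087374) = 0.31792.

0.318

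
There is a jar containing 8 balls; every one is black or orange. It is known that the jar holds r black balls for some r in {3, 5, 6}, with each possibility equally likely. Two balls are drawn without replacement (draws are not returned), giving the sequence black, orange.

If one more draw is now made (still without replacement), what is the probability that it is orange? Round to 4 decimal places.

Compute the likelihood of the observed sequence for each case: P(data | r = 3) = (3/8)(5/7) = 15/56; P(data | r = 5) = (5/8)(3/7) = 15/56; P(data | r = 6) = (6/8)(2/7) = 3/14.
The prior-weighted likelihoods are 1/3 · 15/56 = 5/56, 1/3 · 15/56 = 5/56, 1/3 · 3/14 = 1/14; these sum to 1/4.
The posterior is then P(r = 3 | data) = 5/14, P(r = 5 | data) = 5/14, P(r = 6 | data) = 2/7.
Averaging over the posterior, P(orange next | data) = (2/3)(5/14) + (1/3)(5/14) + (1/6)(2/7) = 17/42.

0.4048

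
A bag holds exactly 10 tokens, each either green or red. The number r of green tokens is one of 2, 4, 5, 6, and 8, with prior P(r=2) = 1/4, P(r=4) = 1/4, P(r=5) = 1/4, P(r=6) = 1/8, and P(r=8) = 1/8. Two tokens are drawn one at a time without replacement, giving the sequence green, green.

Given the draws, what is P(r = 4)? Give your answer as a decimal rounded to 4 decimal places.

The likelihood of the observed sequence under each hypothesis: P(data | r = 2) = (2/10)(1/9) = 1/45; P(data | r = 4) = (4/10)(3/9) = 2/15; P(data | r = 5) = (5/10)(4/9) = 2/9; P(data | r = 6) = (6/10)(5/9) = 1/3; P(data | r = 8) = (8/10)(7/9) = 28/45.
The prior-weighted likelihoods are 1/4 · 1/45 = 1/180, 1/4 · 2/15 = 1/30, 1/4 · 2/9 = 1/18, 1/8 · 1/3 = 1/24, 1/8 · 28/45 = 7/90; these sum to 77/360.
By Bayes' rule, P(r = 4 | data) = (1/30) / (77/360) = 12/77.

0.1558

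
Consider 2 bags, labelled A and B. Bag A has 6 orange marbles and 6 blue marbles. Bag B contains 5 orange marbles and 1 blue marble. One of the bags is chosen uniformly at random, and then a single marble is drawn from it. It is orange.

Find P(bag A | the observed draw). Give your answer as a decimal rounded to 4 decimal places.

0.3750

The likelihood of this draw under each hypothesis: P(data | bag A) = (6/12) = 1/2; P(data | bag B) = (5/6) = 5/6.
Weighting by the prior gives 1/2 · 1/2 = 1/4, 1/2 · 5/6 = 5/12; these sum to 2/3.
Therefore the posterior P(bag A | data) = (1/4) / (2/3) = 3/8.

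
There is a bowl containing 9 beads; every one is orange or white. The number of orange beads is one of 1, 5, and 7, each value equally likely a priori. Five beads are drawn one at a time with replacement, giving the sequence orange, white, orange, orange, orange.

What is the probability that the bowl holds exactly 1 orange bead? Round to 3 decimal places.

Under each hypothesis, the probability of the observed sequence is: P(data | r = 1) = (1/9)(8/9)(1/9)(1/9)(1/9) = 0.00013548; P(data | r = 5) = (5/9)(4/9)(5/9)(5/9)(5/9) = 0.042338; P(data | r = 7) = (7/9)(2/9)(7/9)(7/9)(7/9) = 0.081322.
Multiplying each by its prior: 1/3 · 0.00013548 = 4.516e-05, 1/3 · 0.042338 = 0.014113, 1/3 · 0.081322 = 0.027107; these sum to 0.041265.
Hence P(r = 1 | data) = (4.516e-05) / (0.041265) = 0.0010944.

0.001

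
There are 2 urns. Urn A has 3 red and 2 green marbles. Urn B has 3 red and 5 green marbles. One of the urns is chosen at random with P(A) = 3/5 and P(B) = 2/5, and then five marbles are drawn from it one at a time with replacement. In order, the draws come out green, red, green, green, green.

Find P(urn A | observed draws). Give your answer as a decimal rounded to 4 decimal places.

For each hypothesis, P(data | H) works out to: P(data | urn A) = (2/5)(3/5)(2/5)(2/5)(2/5) = 0.01536; P(data | urn B) = (5/8)(3/8)(5/8)(5/8)(5/8) = 0.05722.
The prior-weighted likelihoods are 3/5 · 0.01536 = 0.009216, 2/5 · 0.05722 = 0.022888; with total 0.032104.
By Bayes' rule, P(urn A | data) = (0.009216) / (0.032104) = 0.28707.

0.2871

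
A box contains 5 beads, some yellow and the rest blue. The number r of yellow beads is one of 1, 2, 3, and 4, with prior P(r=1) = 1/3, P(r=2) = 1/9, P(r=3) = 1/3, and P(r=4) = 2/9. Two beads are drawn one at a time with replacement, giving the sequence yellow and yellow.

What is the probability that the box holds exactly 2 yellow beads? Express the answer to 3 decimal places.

Under each hypothesis, the probability of the observed sequence is: P(data | r = 1) = (1/5)(1/5) = 1/25; P(data | r = 2) = (2/5)(2/5) = 4/25; P(data | r = 3) = (3/5)(3/5) = 9/25; P(data | r = 4) = (4/5)(4/5) = 16/25.
The prior-weighted likelihoods are 1/3 · 1/25 = 1/75, 1/9 · 4/25 = 4/225, 1/3 · 9/25 = 3/25, 2/9 · 16/25 = 32/225; these sum to 22/75.
So P(r = 2 | data) = (4/225) / (22/75) = 2/33.

0.061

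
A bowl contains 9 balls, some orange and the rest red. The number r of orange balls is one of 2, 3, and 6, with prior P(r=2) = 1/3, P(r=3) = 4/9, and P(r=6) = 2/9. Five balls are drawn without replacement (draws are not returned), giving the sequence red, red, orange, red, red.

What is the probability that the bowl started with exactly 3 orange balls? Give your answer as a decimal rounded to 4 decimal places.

Compute the likelihood of the observed sequence for each case: P(data | r = 2) = (7/9)(6/8)(2/7)(5/6)(4/5) = 1/9; P(data | r = 3) = (6/9)(5/8)(3/7)(4/6)(3/5) = 1/14; P(data | r = 6) = (3/9)(2/8)(6/7)(1/6)(0/5) = 0.
The prior-weighted likelihoods are 1/3 · 1/9 = 1/27, 4/9 · 1/14 = 2/63, 2/9 · 0 = 0; summing to 13/189.
So P(r = 3 | data) = (2/63) / (13/189) = 6/13.

0.4615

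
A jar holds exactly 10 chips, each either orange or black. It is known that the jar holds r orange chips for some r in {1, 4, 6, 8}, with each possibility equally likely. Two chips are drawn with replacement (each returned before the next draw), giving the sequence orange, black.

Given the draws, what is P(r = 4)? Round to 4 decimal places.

The likelihood of the observed sequence under each hypothesis: P(data | r = 1) = (1/10)(9/10) = 9/100; P(data | r = 4) = (4/10)(6/10) = 6/25; P(data | r = 6) = (6/10)(4/10) = 6/25; P(data | r = 8) = (8/10)(2/10) = 4/25.
Weighting by the prior gives 1/4 · 9/100 = 9/400, 1/4 · 6/25 = 3/50, 1/4 · 6/25 = 3/50, 1/4 · 4/25 = 1/25; summing to 73/400.
Therefore the posterior P(r = 4 | data) = (3/50) / (73/400) = 24/73.

0.3288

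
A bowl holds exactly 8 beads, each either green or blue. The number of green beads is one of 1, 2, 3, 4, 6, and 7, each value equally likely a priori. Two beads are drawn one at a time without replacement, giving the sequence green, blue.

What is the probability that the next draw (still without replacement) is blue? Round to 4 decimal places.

For each hypothesis, P(data | H) works out to: P(data | r = 1) = (1/8)(7/7) = 1/8; P(data | r = 2) = (2/8)(6/7) = 3/14; P(data | r = 3) = (3/8)(5/7) = 15/56; P(data | r = 4) = (4/8)(4/7) = 2/7; P(data | r = 6) = (6/8)(2/7) = 3/14; P(data | r = 7) = (7/8)(1/7) = 1/8.
The prior-weighted likelihoods are 1/6 · 1/8 = 1/48, 1/6 · 3/14 = 1/28, 1/6 · 15/56 = 5/112, 1/6 · 2/7 = 1/21, 1/6 · 3/14 = 1/28, 1/6 · 1/8 = 1/48; with total 23/112.
Normalising, the posterior is P(r = 1 | data) = 7/69, P(r = 2 | data) = 4/23, P(r = 3 | data) = 5/23, P(r = 4 | data) = 16/69, P(r = 6 | data) = 4/23, P(r = 7 | data) = 7/69.
Averaging over the posterior, P(blue next | data) = (1)(7/69) + (5/6)(4/23) + (2/3)(5/23) + (1/2)(16/69) + (1/6)(4/23) + (0)(7/69) = 37/69.

0.5362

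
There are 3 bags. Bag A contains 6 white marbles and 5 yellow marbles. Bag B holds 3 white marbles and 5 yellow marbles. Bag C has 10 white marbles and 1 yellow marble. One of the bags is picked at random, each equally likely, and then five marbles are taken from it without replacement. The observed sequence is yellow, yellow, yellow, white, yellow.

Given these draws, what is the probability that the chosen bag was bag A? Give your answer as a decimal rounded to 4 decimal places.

0.1951

Compute the likelihood of the observed sequence for each case: P(data | bag A) = (5/11)(4/10)(3/9)(6/8)(2/7) = 0.012987; P(data | bag B) = (5/8)(4/7)(3/6)(3/5)(2/4) = 0.053571; P(data | bag C) = (1/11)(0/10) = 0.
The prior-weighted likelihoods are 1/3 · 0.012987 = 0.004329, 1/3 · 0.053571 = 0.017857, 1/3 · 0 = 0; summing to 0.022186.
So P(bag A | data) = (0.004329) / (0.022186) = 0.19512.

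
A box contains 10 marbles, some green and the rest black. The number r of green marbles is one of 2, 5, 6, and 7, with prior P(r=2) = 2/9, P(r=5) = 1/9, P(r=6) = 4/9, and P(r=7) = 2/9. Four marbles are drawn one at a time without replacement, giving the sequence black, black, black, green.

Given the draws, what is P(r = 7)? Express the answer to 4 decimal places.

0.0365

The likelihood of the observed sequence under each hypothesis: P(data | r = 2) = (8/10)(7/9)(6/8)(2/7) = 2/15; P(data | r = 5) = (5/10)(4/9)(3/8)(5/7) = 5/84; P(data | r = 6) = (4/10)(3/9)(2/8)(6/7) = 1/35; P(data | r = 7) = (3/10)(2/9)(1/8)(7/7) = 1/120.
Weighting by the prior gives 2/9 · 2/15 = 4/135, 1/9 · 5/84 = 5/756, 4/9 · 1/35 = 4/315, 2/9 · 1/120 = 1/540; these sum to 16/315.
Hence P(r = 7 | data) = (1/540) / (16/315) = 7/192.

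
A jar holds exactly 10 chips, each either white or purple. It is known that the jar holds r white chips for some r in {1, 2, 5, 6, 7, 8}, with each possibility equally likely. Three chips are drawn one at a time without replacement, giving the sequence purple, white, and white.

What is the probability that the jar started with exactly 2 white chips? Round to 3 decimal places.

0.034

Under each hypothesis, the probability of the observed sequence is: P(data | r = 1) = (9/10)(1/9)(0/8) = 0; P(data | r = 2) = (8/10)(2/9)(1/8) = 1/45; P(data | r = 5) = (5/10)(5/9)(4/8) = 5/36; P(data | r = 6) = (4/10)(6/9)(5/8) = 1/6; P(data | r = 7) = (3/10)(7/9)(6/8) = 7/40; P(data | r = 8) = (2/10)(8/9)(7/8) = 7/45.
Multiplying each by its prior: 1/6 · 0 = 0, 1/6 · 1/45 = 1/270, 1/6 · 5/36 = 5/216, 1/6 · 1/6 = 1/36, 1/6 · 7/40 = 7/240, 1/6 · 7/45 = 7/270; these sum to 79/720.
Hence P(r = 2 | data) = (1/270) / (79/720) = 8/237.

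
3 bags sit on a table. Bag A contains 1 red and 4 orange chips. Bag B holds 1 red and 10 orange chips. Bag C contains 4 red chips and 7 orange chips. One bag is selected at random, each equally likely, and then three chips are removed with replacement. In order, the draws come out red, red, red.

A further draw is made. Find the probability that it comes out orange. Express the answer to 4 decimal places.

0.6630

For each hypothesis, P(data | H) works out to: P(data | bag A) = (1/5)(1/5)(1/5) = 0.008; P(data | bag B) = (1/11)(1/11)(1/11) = 0.00075131; P(data | bag C) = (4/11)(4/11)(4/11) = 0.048084.
Weighting by the prior gives 1/3 · 0.008 = 0.0026667, 1/3 · 0.00075131 = 0.00025044, 1/3 · 0.048084 = 0.016028; with total 0.018945.
The posterior is then P(bag A | data) = 0.14076, P(bag B | data) = 0.013219, P(bag C | data) = 0.84602.
Averaging over the posterior, P(orange next | data) = (4/5)(0.14076) + (10/11)(0.013219) + (7/11)(0.84602) = 0.663.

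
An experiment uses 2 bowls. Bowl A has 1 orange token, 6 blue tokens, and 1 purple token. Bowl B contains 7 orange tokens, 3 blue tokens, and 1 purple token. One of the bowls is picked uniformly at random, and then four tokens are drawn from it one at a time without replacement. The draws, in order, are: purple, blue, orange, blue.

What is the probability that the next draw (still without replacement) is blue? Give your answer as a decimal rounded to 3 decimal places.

The likelihood of the observed sequence under each hypothesis: P(data | bowl A) = (1/8)(6/7)(1/6)(5/5) = 0.017857; P(data | bowl B) = (1/11)(3/10)(7/9)(2/8) = 0.005303.
Weighting by the prior gives 1/2 · 0.017857 = 0.0089286, 1/2 · 0.005303 = 0.0026515; summing to 0.01158.
Dividing through by the total gives posterior P(bowl A | data) = 0.77103, P(bowl B | data) = 0.22897.
Averaging over the posterior, P(blue next | data) = (1)(0.77103) + (1/7)(0.22897) = 0.80374.

0.804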